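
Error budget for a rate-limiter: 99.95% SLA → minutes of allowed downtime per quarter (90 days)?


Formula: allowed downtime = period * (100 - SLA) / 100
Period (quarter (90 days)) = 129600 minutes
Unavailability fraction = (100 - 99.95) / 100
Allowed downtime = 129600 * (100 - 99.95) / 100
Allowed downtime = 64.8 minutes

64.8 minutes


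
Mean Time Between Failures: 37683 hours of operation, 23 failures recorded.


Formula: MTBF = Total operating time / Number of failures
MTBF = 37683 / 23
MTBF = 1638.39 hours

1638.39 hours


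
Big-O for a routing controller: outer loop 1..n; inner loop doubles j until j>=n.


Reasoning: linear outer times logarithmic inner
Complexity: O(n log n)

O(n log n)


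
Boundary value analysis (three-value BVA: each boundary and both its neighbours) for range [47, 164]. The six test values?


Range: [47, 164]
Boundaries: just below min, min, min+1, max-1, max, just above max
Values: [46, 47, 48, 163, 164, 165]

[46, 47, 48, 163, 164, 165]


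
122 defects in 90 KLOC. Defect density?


Defect density = defects / KLOC
Defect density = 122 / 90
Defect density = 1.356 defects/KLOC

1.356 defects/KLOC


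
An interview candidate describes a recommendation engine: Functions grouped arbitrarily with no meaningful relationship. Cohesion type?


Reasoning: Worst: random grouping
Type: Coincidental cohesion

Coincidental cohesion


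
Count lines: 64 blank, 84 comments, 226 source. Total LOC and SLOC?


Total LOC = blank + comment + code
Total LOC = 64 + 84 + 226 = 374
SLOC (source only) = code = 226

Total LOC: 374, SLOC: 226


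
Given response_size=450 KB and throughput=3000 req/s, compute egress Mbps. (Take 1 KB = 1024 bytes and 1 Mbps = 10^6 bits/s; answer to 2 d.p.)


Formula: Mbps = payload_bytes * RPS * 8 / 1e6
Payload per request = 450 KB = 450 * 1024 = 460800 bytes
Total bytes/sec = 460800 * 3000 = 1382400000
Total bits/sec = 1382400000 * 8 = 11059200000
Mbps = 11059200000 / 1e6 = 11059.2

11059.2 Mbps


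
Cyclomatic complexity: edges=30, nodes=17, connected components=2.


Formula: V(G) = E - N + 2P
V(G) = 30 - 17 + 2*2
V(G) = 13 + 4
V(G) = 17

17


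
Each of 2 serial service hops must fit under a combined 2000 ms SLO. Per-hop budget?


Formula: per_stage = total_budget / stages
per_stage = 2000 / 2
per_stage = 1000.0 ms

1000.0 ms


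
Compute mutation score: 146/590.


Mutation score = killed / total * 100
Mutation score = 146 / 590 * 100
Mutation score = 24.75%

24.75%


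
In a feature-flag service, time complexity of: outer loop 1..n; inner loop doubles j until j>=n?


Reasoning: linear outer times logarithmic inner
Complexity: O(n log n)

O(n log n)


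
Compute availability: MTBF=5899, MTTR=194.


Availability = MTBF / (MTBF + MTTR)
Availability = 5899 / (5899 + 194)
Availability = 5899 / 6093
Availability = 96.816%

96.816%


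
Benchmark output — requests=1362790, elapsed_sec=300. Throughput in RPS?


Formula: throughput = requests / seconds
throughput = 1362790 / 300
throughput = 4542.63 requests/second

4542.63 requests/second


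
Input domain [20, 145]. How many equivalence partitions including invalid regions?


Valid range: [20, 145]
Class 1: x < 20 — invalid
Class 2: 20 ≤ x ≤ 145 — valid
Class 3: x > 145 — invalid
Total equivalence classes: 3

3 equivalence classes


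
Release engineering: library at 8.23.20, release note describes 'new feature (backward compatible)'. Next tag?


Current: 8.23.20
Change category: 'new feature (backward compatible)' → minor bump
SemVer rule: minor bump → increment MINOR, reset PATCH to 0 (MAJOR unchanged)
New: 8.24.0

8.24.0


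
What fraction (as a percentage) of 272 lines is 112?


Coverage = covered / total * 100
Coverage = 112 / 272 * 100
Coverage = 41.18%

41.18%


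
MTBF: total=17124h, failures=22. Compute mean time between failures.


Formula: MTBF = Total operating time / Number of failures
MTBF = 17124 / 22
MTBF = 778.36 hours

778.36 hours


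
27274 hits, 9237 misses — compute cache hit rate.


Formula: hit rate = hits / (hits + misses) * 100
hit rate = 27274 / (27274 + 9237) * 100
hit rate = 27274 / 36511 * 100
hit rate = 74.7%

74.7%


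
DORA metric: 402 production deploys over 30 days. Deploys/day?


Formula: deployments per day = releases / days
= 402 / 30
= 13.4 deploys/day
(equivalently, 93.8 deploys/week)

13.4 deploys/day


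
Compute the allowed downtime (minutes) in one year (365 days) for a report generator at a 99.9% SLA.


Formula: allowed downtime = period * (100 - SLA) / 100
Period (year (365 days)) = 525600 minutes
Unavailability fraction = (100 - 99.9) / 100
Allowed downtime = 525600 * (100 - 99.9) / 100
Allowed downtime = 525.6 minutes

525.6 minutes


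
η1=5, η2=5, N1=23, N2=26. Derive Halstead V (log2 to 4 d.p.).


Formula: V = N * log2(η), where N = N1 + N2 and η = η1 + η2
η = 5 + 5 = 10
N = 23 + 26 = 49
log2(10) ≈ 3.3219
V = 49 * 3.3219 = 162.77

162.77


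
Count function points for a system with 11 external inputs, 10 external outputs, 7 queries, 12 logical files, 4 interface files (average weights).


UFP = EI*4 + EO*5 + EQ*4 + ILF*10 + EIF*7
UFP = 11*4 + 10*5 + 7*4 + 12*10 + 4*7
UFP = 44 + 50 + 28 + 120 + 28
UFP = 270

270


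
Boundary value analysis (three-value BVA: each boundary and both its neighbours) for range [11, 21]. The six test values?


Range: [11, 21]
Boundaries: just below min, min, min+1, max-1, max, just above max
Values: [10, 11, 12, 20, 21, 22]

[10, 11, 12, 20, 21, 22]


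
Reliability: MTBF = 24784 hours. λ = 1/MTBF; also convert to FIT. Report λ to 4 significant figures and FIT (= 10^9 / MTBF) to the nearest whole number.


Formula: λ = 1 / MTBF; FIT = λ × 1e9 = 1e9 / MTBF
λ = 1 / 24784 ≈ 4.035e-05 failures/hour
FIT = 1e9 / 24784 ≈ 40349 failures per 1e9 hours (nearest whole number)

λ = 4.035e-05 /h, FIT = 40349


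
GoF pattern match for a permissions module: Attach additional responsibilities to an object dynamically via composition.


This matches the Decorator pattern

Decorator


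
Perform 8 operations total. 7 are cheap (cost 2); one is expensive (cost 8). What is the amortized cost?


Formula: Amortized cost = Total cost / Operations
Total cost = (7 * 2) + (1 * 8)
Total cost = 14 + 8 = 22
Amortized = 22 / 8 = 2.75

2.75


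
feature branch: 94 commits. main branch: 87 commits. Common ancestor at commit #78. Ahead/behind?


Common ancestor: commit #78
feature commits after divergence: 94 - 78 = 16
main commits after divergence: 87 - 78 = 9
feature is 16 commits ahead of main
main is 9 commits ahead of feature

feature ahead: 16, main ahead: 9


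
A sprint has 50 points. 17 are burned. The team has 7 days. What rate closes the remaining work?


Formula: Required rate = Remaining points / Days left
Remaining = 50 - 17 = 33 points
Required rate = 33 / 7 = 4.71 points/day

4.71 points/day


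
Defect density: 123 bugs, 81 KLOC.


Defect density = defects / KLOC
Defect density = 123 / 81
Defect density = 1.519 defects/KLOC

1.519 defects/KLOC


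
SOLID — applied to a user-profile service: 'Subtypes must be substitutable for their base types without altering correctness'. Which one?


This describes the Liskov Substitution Principle (LSP)

Liskov Substitution Principle (LSP)


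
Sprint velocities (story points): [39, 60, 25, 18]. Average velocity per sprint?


Formula: Avg velocity = Total points / Number of sprints
Points: [39, 60, 25, 18]
Sum = 39 + 60 + 25 + 18 = 142
Avg velocity = 142 / 4 = 35.5 points/sprint

35.5 points/sprint


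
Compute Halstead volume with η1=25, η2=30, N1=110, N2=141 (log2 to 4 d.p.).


Formula: V = N * log2(η), where N = N1 + N2 and η = η1 + η2
η = 25 + 30 = 55
N = 110 + 141 = 251
log2(55) ≈ 5.7814
V = 251 * 5.7814 = 1451.13

1451.13


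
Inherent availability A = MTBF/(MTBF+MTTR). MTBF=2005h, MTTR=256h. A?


Availability = MTBF / (MTBF + MTTR)
Availability = 2005 / (2005 + 256)
Availability = 2005 / 2261
Availability = 88.6776%

88.6776%


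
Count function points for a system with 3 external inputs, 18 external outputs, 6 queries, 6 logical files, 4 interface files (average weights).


UFP = EI*4 + EO*5 + EQ*4 + ILF*10 + EIF*7
UFP = 3*4 + 18*5 + 6*4 + 6*10 + 4*7
UFP = 12 + 90 + 24 + 60 + 28
UFP = 214

214


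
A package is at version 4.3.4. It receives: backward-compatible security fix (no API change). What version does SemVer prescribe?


Current: 4.3.4
Change category: 'backward-compatible security fix (no API change)' → patch bump
SemVer rule: patch bump → increment PATCH (MAJOR and MINOR unchanged)
New: 4.3.5

4.3.5


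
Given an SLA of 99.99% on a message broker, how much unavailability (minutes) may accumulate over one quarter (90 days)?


Formula: allowed downtime = period * (100 - SLA) / 100
Period (quarter (90 days)) = 129600 minutes
Unavailability fraction = (100 - 99.99) / 100
Allowed downtime = 129600 * (100 - 99.99) / 100
Allowed downtime = 12.96 minutes

12.96 minutes


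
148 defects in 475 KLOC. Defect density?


Defect density = defects / KLOC
Defect density = 148 / 475
Defect density = 0.312 defects/KLOC

0.312 defects/KLOC


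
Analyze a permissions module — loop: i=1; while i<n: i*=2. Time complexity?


Reasoning: i doubles each step so iterations are log2(n)
Complexity: O(log n)

O(log n)


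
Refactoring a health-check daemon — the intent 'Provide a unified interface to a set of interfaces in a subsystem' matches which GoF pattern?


This matches the Facade pattern

Facade


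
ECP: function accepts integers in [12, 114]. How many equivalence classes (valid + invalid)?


Valid range: [12, 114]
Class 1: x < 12 — invalid
Class 2: 12 ≤ x ≤ 114 — valid
Class 3: x > 114 — invalid
Total equivalence classes: 3

3 equivalence classes


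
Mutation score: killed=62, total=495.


Mutation score = killed / total * 100
Mutation score = 62 / 495 * 100
Mutation score = 12.53%

12.53%


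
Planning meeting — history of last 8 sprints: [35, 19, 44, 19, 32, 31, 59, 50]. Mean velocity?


Formula: Avg velocity = Total points / Number of sprints
Points: [35, 19, 44, 19, 32, 31, 59, 50]
Sum = 35 + 19 + 44 + 19 + 32 + 31 + 59 + 50 = 289
Avg velocity = 289 / 8 = 36.13 points/sprint

36.13 points/sprint


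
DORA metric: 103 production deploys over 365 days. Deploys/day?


Formula: deployments per day = releases / days
= 103 / 365
= 0.282 deploys/day
(equivalently, 1.98 deploys/week)

0.282 deploys/day


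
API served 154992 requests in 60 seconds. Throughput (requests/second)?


Formula: throughput = requests / seconds
throughput = 154992 / 60
throughput = 2583.2 requests/second

2583.2 requests/second


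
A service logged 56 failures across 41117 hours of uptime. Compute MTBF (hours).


Formula: MTBF = Total operating time / Number of failures
MTBF = 41117 / 56
MTBF = 734.23 hours

734.23 hours


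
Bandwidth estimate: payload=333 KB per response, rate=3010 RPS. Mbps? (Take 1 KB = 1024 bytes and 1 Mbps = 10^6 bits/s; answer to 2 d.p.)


Formula: Mbps = payload_bytes * RPS * 8 / 1e6
Payload per request = 333 KB = 333 * 1024 = 340992 bytes
Total bytes/sec = 340992 * 3010 = 1026385920
Total bits/sec = 1026385920 * 8 = 8211087360
Mbps = 8211087360 / 1e6 = 8211.09

8211.09 Mbps


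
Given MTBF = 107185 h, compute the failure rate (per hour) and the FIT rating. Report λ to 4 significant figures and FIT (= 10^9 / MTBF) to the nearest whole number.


Formula: λ = 1 / MTBF; FIT = λ × 1e9 = 1e9 / MTBF
λ = 1 / 107185 ≈ 9.330e-06 failures/hour
FIT = 1e9 / 107185 ≈ 9330 failures per 1e9 hours (nearest whole number)

λ = 9.330e-06 /h, FIT = 9330


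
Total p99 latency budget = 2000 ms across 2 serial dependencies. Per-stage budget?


Formula: per_stage = total_budget / stages
per_stage = 2000 / 2
per_stage = 1000.0 ms

1000.0 ms


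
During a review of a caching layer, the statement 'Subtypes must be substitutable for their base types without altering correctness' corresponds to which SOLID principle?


This describes the Liskov Substitution Principle (LSP)

Liskov Substitution Principle (LSP)


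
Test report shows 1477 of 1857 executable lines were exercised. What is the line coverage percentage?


Coverage = covered / total * 100
Coverage = 1477 / 1857 * 100
Coverage = 79.54%

79.54%


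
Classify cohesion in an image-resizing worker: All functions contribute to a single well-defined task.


Reasoning: Best: single purpose
Type: Functional cohesion

Functional cohesion


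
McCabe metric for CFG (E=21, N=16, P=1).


Formula: V(G) = E - N + 2P
V(G) = 21 - 16 + 2*1
V(G) = 5 + 2
V(G) = 7

7


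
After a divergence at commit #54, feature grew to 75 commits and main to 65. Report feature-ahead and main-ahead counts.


Common ancestor: commit #54
feature commits after divergence: 75 - 54 = 21
main commits after divergence: 65 - 54 = 11
feature is 21 commits ahead of main
main is 11 commits ahead of feature

feature ahead: 21, main ahead: 11


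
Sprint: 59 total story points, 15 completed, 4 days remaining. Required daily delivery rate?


Formula: Required rate = Remaining points / Days left
Remaining = 59 - 15 = 44 points
Required rate = 44 / 4 = 11.0 points/day

11.0 points/day


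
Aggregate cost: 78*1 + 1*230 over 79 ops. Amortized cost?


Formula: Amortized cost = Total cost / Operations
Total cost = (78 * 1) + (1 * 230)
Total cost = 78 + 230 = 308
Amortized = 308 / 79 = 3.8987

3.8987


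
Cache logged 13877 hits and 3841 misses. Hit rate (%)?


Formula: hit rate = hits / (hits + misses) * 100
hit rate = 13877 / (13877 + 3841) * 100
hit rate = 13877 / 17718 * 100
hit rate = 78.32%

78.32%


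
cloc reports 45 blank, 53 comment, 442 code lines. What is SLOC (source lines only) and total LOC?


Total LOC = blank + comment + code
Total LOC = 45 + 53 + 442 = 540
SLOC (source only) = code = 442

Total LOC: 540, SLOC: 442


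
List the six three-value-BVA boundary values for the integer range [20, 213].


Range: [20, 213]
Boundaries: just below min, min, min+1, max-1, max, just above max
Values: [19, 20, 21, 212, 213, 214]

[19, 20, 21, 212, 213, 214]


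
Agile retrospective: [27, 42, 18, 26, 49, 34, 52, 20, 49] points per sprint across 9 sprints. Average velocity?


Formula: Avg velocity = Total points / Number of sprints
Points: [27, 42, 18, 26, 49, 34, 52, 20, 49]
Sum = 27 + 42 + 18 + 26 + 49 + 34 + 52 + 20 + 49 = 317
Avg velocity = 317 / 9 = 35.22 points/sprint

35.22 points/sprint


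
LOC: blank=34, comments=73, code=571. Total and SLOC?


Total LOC = blank + comment + code
Total LOC = 34 + 73 + 571 = 678
SLOC (source only) = code = 571

Total LOC: 678, SLOC: 571


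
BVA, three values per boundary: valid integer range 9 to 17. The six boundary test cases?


Range: [9, 17]
Boundaries: just below min, min, min+1, max-1, max, just above max
Values: [8, 9, 10, 16, 17, 18]

[8, 9, 10, 16, 17, 18]


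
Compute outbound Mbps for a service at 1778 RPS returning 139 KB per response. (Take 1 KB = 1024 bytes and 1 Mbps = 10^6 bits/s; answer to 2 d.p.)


Formula: Mbps = payload_bytes * RPS * 8 / 1e6
Payload per request = 139 KB = 139 * 1024 = 142336 bytes
Total bytes/sec = 142336 * 1778 = 253073408
Total bits/sec = 253073408 * 8 = 2024587264
Mbps = 2024587264 / 1e6 = 2024.59

2024.59 Mbps


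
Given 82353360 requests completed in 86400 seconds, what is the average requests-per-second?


Formula: throughput = requests / seconds
throughput = 82353360 / 86400
throughput = 953.16 requests/second

953.16 requests/second


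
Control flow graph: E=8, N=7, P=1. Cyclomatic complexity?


Formula: V(G) = E - N + 2P
V(G) = 8 - 7 + 2*1
V(G) = 1 + 2
V(G) = 3

3


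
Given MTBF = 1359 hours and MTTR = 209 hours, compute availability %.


Availability = MTBF / (MTBF + MTTR)
Availability = 1359 / (1359 + 209)
Availability = 1359 / 1568
Availability = 86.6709%

86.6709%


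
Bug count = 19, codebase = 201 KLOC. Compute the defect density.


Defect density = defects / KLOC
Defect density = 19 / 201
Defect density = 0.095 defects/KLOC

0.095 defects/KLOC


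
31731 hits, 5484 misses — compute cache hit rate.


Formula: hit rate = hits / (hits + misses) * 100
hit rate = 31731 / (31731 + 5484) * 100
hit rate = 31731 / 37215 * 100
hit rate = 85.26%

85.26%


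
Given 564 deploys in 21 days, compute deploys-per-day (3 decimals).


Formula: deployments per day = releases / days
= 564 / 21
= 26.857 deploys/day
(equivalently, 188.0 deploys/week)

26.857 deploys/day


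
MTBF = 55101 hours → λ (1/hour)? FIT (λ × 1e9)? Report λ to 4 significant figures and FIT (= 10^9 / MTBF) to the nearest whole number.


Formula: λ = 1 / MTBF; FIT = λ × 1e9 = 1e9 / MTBF
λ = 1 / 55101 ≈ 1.815e-05 failures/hour
FIT = 1e9 / 55101 ≈ 18148 failures per 1e9 hours (nearest whole number)

λ = 1.815e-05 /h, FIT = 18148


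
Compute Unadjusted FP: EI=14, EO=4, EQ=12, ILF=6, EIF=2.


UFP = EI*4 + EO*5 + EQ*4 + ILF*10 + EIF*7
UFP = 14*4 + 4*5 + 12*4 + 6*10 + 2*7
UFP = 56 + 20 + 48 + 60 + 14
UFP = 198

198


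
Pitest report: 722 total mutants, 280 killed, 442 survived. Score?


Mutation score = killed / total * 100
Mutation score = 280 / 722 * 100
Mutation score = 38.78%

38.78%


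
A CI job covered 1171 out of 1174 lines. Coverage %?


Coverage = covered / total * 100
Coverage = 1171 / 1174 * 100
Coverage = 99.74%

99.74%


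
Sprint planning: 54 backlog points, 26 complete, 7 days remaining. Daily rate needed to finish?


Formula: Required rate = Remaining points / Days left
Remaining = 54 - 26 = 28 points
Required rate = 28 / 7 = 4.0 points/day

4.0 points/day


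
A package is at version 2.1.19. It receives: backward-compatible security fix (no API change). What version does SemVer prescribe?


Current: 2.1.19
Change category: 'backward-compatible security fix (no API change)' → patch bump
SemVer rule: patch bump → increment PATCH (MAJOR and MINOR unchanged)
New: 2.1.20

2.1.20


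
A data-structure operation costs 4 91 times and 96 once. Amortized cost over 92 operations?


Formula: Amortized cost = Total cost / Operations
Total cost = (91 * 4) + (1 * 96)
Total cost = 364 + 96 = 460
Amortized = 460 / 92 = 5.0

5.0


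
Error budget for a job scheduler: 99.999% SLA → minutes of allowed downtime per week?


Formula: allowed downtime = period * (100 - SLA) / 100
Period (week) = 10080 minutes
Unavailability fraction = (100 - 99.999) / 100
Allowed downtime = 10080 * (100 - 99.999) / 100
Allowed downtime = 0.1008 minutes

0.1008 minutes


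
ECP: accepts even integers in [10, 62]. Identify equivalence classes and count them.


Constraint: even integers in [10, 62]
Class 1: x < 10 — out-of-range invalid
Class 2: x in [10,62] but odd — wrong type invalid
Class 3: x in [10,62] and even — valid
Class 4: x > 62 — out-of-range invalid
Total equivalence classes: 4

4 equivalence classes


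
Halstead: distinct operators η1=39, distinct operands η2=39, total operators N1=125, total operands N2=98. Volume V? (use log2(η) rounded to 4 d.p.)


Formula: V = N * log2(η), where N = N1 + N2 and η = η1 + η2
η = 39 + 39 = 78
N = 125 + 98 = 223
log2(78) ≈ 6.2854
V = 223 * 6.2854 = 1401.64

1401.64


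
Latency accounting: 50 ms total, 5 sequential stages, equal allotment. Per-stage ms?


Formula: per_stage = total_budget / stages
per_stage = 50 / 5
per_stage = 10.0 ms

10.0 ms


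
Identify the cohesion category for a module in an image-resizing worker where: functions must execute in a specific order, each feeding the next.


Reasoning: Output of one is input to next
Type: Sequential cohesion

Sequential cohesion


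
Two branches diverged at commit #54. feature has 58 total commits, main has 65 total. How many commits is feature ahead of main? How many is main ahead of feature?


Common ancestor: commit #54
feature commits after divergence: 58 - 54 = 4
main commits after divergence: 65 - 54 = 11
feature is 4 commits ahead of main
main is 11 commits ahead of feature

feature ahead: 4, main ahead: 11


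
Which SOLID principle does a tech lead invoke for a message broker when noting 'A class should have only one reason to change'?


This describes the Single Responsibility Principle (SRP)

Single Responsibility Principle (SRP)


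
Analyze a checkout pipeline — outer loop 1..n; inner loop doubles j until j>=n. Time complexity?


Reasoning: linear outer times logarithmic inner
Complexity: O(n log n)

O(n log n)


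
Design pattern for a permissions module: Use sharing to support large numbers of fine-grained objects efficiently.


This matches the Flyweight pattern

Flyweight


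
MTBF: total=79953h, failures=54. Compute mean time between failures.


Formula: MTBF = Total operating time / Number of failures
MTBF = 79953 / 54
MTBF = 1480.61 hours

1480.61 hours


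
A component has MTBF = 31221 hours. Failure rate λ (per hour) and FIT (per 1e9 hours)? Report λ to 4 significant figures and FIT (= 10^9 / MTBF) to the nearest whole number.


Formula: λ = 1 / MTBF; FIT = λ × 1e9 = 1e9 / MTBF
λ = 1 / 31221 ≈ 3.203e-05 failures/hour
FIT = 1e9 / 31221 ≈ 32030 failures per 1e9 hours (nearest whole number)

λ = 3.203e-05 /h, FIT = 32030


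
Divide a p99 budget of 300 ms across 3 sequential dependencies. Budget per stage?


Formula: per_stage = total_budget / stages
per_stage = 300 / 3
per_stage = 100.0 ms

100.0 ms


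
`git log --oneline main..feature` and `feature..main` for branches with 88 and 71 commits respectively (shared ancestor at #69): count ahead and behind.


Common ancestor: commit #69
feature commits after divergence: 88 - 69 = 19
main commits after divergence: 71 - 69 = 2
feature is 19 commits ahead of main
main is 2 commits ahead of feature

feature ahead: 19, main ahead: 2


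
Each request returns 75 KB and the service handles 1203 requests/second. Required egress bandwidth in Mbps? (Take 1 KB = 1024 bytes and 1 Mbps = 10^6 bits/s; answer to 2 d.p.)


Formula: Mbps = payload_bytes * RPS * 8 / 1e6
Payload per request = 75 KB = 75 * 1024 = 76800 bytes
Total bytes/sec = 76800 * 1203 = 92390400
Total bits/sec = 92390400 * 8 = 739123200
Mbps = 739123200 / 1e6 = 739.12

739.12 Mbps


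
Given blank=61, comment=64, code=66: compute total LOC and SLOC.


Total LOC = blank + comment + code
Total LOC = 61 + 64 + 66 = 191
SLOC (source only) = code = 66

Total LOC: 191, SLOC: 66


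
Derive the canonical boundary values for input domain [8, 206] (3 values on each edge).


Range: [8, 206]
Boundaries: just below min, min, min+1, max-1, max, just above max
Values: [7, 8, 9, 205, 206, 207]

[7, 8, 9, 205, 206, 207]


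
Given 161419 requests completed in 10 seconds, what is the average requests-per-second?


Formula: throughput = requests / seconds
throughput = 161419 / 10
throughput = 16141.9 requests/second

16141.9 requests/second


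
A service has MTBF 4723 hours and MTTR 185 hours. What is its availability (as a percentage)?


Availability = MTBF / (MTBF + MTTR)
Availability = 4723 / (4723 + 185)
Availability = 4723 / 4908
Availability = 96.2306%

96.2306%


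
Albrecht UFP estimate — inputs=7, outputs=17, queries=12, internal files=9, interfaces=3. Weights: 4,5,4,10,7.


UFP = EI*4 + EO*5 + EQ*4 + ILF*10 + EIF*7
UFP = 7*4 + 17*5 + 12*4 + 9*10 + 3*7
UFP = 28 + 85 + 48 + 90 + 21
UFP = 272

272


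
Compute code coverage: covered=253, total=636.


Coverage = covered / total * 100
Coverage = 253 / 636 * 100
Coverage = 39.78%

39.78%


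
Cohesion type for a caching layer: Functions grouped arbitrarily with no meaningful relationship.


Reasoning: Worst: random grouping
Type: Coincidental cohesion

Coincidental cohesion


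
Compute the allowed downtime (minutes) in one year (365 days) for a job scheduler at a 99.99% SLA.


Formula: allowed downtime = period * (100 - SLA) / 100
Period (year (365 days)) = 525600 minutes
Unavailability fraction = (100 - 99.99) / 100
Allowed downtime = 525600 * (100 - 99.99) / 100
Allowed downtime = 52.56 minutes

52.56 minutes


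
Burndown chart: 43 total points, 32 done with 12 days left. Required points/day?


Formula: Required rate = Remaining points / Days left
Remaining = 43 - 32 = 11 points
Required rate = 11 / 12 = 0.92 points/day

0.92 points/day


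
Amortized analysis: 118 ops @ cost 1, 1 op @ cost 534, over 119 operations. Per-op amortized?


Formula: Amortized cost = Total cost / Operations
Total cost = (118 * 1) + (1 * 534)
Total cost = 118 + 534 = 652
Amortized = 652 / 119 = 5.479

5.479


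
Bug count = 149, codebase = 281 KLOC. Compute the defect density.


Defect density = defects / KLOC
Defect density = 149 / 281
Defect density = 0.53 defects/KLOC

0.53 defects/KLOC


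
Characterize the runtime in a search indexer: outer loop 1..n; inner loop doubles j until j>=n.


Reasoning: linear outer times logarithmic inner
Complexity: O(n log n)

O(n log n)


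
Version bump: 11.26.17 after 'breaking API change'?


Current: 11.26.17
Change category: 'breaking API change' → major bump
SemVer rule: major bump → increment MAJOR, reset MINOR and PATCH to 0
New: 12.0.0

12.0.0


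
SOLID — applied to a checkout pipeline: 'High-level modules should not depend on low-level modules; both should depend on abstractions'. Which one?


This describes the Dependency Inversion Principle (DIP)

Dependency Inversion Principle (DIP)


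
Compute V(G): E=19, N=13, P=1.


Formula: V(G) = E - N + 2P
V(G) = 19 - 13 + 2*1
V(G) = 6 + 2
V(G) = 8

8


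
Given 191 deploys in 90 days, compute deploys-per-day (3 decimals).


Formula: deployments per day = releases / days
= 191 / 90
= 2.122 deploys/day
(equivalently, 14.86 deploys/week)

2.122 deploys/day


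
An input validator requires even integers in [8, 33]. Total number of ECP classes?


Constraint: even integers in [8, 33]
Class 1: x < 8 — out-of-range invalid
Class 2: x in [8,33] but odd — wrong type invalid
Class 3: x in [8,33] and even — valid
Class 4: x > 33 — out-of-range invalid
Total equivalence classes: 4

4 equivalence classes


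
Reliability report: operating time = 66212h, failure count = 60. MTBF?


Formula: MTBF = Total operating time / Number of failures
MTBF = 66212 / 60
MTBF = 1103.53 hours

1103.53 hours


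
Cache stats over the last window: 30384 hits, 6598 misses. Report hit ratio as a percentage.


Formula: hit rate = hits / (hits + misses) * 100
hit rate = 30384 / (30384 + 6598) * 100
hit rate = 30384 / 36982 * 100
hit rate = 82.16%

82.16%


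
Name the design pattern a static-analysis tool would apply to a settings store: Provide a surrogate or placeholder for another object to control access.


This matches the Proxy pattern

Proxy


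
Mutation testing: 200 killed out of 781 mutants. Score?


Mutation score = killed / total * 100
Mutation score = 200 / 781 * 100
Mutation score = 25.61%

25.61%


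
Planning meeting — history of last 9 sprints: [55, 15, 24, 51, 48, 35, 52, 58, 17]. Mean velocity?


Formula: Avg velocity = Total points / Number of sprints
Points: [55, 15, 24, 51, 48, 35, 52, 58, 17]
Sum = 55 + 15 + 24 + 51 + 48 + 35 + 52 + 58 + 17 = 355
Avg velocity = 355 / 9 = 39.44 points/sprint

39.44 points/sprint


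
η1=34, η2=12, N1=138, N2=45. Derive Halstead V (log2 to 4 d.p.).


Formula: V = N * log2(η), where N = N1 + N2 and η = η1 + η2
η = 34 + 12 = 46
N = 138 + 45 = 183
log2(46) ≈ 5.5236
V = 183 * 5.5236 = 1010.82

1010.82


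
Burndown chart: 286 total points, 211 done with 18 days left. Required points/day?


Formula: Required rate = Remaining points / Days left
Remaining = 286 - 211 = 75 points
Required rate = 75 / 18 = 4.17 points/day

4.17 points/day


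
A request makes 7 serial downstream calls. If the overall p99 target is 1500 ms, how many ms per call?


Formula: per_stage = total_budget / stages
per_stage = 1500 / 7
per_stage = 214.29 ms

214.29 ms


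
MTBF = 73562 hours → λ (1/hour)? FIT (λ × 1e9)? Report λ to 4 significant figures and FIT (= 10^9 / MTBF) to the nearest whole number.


Formula: λ = 1 / MTBF; FIT = λ × 1e9 = 1e9 / MTBF
λ = 1 / 73562 ≈ 1.359e-05 failures/hour
FIT = 1e9 / 73562 ≈ 13594 failures per 1e9 hours (nearest whole number)

λ = 1.359e-05 /h, FIT = 13594


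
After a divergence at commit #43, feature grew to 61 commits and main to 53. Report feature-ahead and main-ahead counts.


Common ancestor: commit #43
feature commits after divergence: 61 - 43 = 18
main commits after divergence: 53 - 43 = 10
feature is 18 commits ahead of main
main is 10 commits ahead of feature

feature ahead: 18, main ahead: 10


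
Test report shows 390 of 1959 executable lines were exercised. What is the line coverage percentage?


Coverage = covered / total * 100
Coverage = 390 / 1959 * 100
Coverage = 19.91%

19.91%


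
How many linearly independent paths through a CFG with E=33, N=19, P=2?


Formula: V(G) = E - N + 2P
V(G) = 33 - 19 + 2*2
V(G) = 14 + 4
V(G) = 18

18


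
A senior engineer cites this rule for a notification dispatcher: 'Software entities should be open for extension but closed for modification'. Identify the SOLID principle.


This describes the Open/Closed Principle (OCP)

Open/Closed Principle (OCP)


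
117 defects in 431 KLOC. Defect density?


Defect density = defects / KLOC
Defect density = 117 / 431
Defect density = 0.271 defects/KLOC

0.271 defects/KLOC


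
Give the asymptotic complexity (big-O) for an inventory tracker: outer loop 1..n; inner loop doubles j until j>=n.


Reasoning: linear outer times logarithmic inner
Complexity: O(n log n)

O(n log n)


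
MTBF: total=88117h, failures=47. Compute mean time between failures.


Formula: MTBF = Total operating time / Number of failures
MTBF = 88117 / 47
MTBF = 1874.83 hours

1874.83 hours


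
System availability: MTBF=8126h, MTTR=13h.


Availability = MTBF / (MTBF + MTTR)
Availability = 8126 / (8126 + 13)
Availability = 8126 / 8139
Availability = 99.8403%

99.8403%


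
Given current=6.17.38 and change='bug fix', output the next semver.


Current: 6.17.38
Change category: 'bug fix' → patch bump
SemVer rule: patch bump → increment PATCH (MAJOR and MINOR unchanged)
New: 6.17.39

6.17.39


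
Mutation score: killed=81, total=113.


Mutation score = killed / total * 100
Mutation score = 81 / 113 * 100
Mutation score = 71.68%

71.68%


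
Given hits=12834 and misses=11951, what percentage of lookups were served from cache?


Formula: hit rate = hits / (hits + misses) * 100
hit rate = 12834 / (12834 + 11951) * 100
hit rate = 12834 / 24785 * 100
hit rate = 51.78%

51.78%


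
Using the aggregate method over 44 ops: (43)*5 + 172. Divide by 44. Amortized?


Formula: Amortized cost = Total cost / Operations
Total cost = (43 * 5) + (1 * 172)
Total cost = 215 + 172 = 387
Amortized = 387 / 44 = 8.7955

8.7955


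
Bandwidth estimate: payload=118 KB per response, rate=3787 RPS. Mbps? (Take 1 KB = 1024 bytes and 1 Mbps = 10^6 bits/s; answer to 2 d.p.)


Formula: Mbps = payload_bytes * RPS * 8 / 1e6
Payload per request = 118 KB = 118 * 1024 = 120832 bytes
Total bytes/sec = 120832 * 3787 = 457590784
Total bits/sec = 457590784 * 8 = 3660726272
Mbps = 3660726272 / 1e6 = 3660.73

3660.73 Mbps


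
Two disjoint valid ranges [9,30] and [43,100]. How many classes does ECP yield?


Valid ranges: [9,30] and [43,100]
Class 1: x < 9 — invalid
Class 2: 9 ≤ x ≤ 30 — valid
Class 3: 30 < x < 43 — invalid (gap between ranges)
Class 4: 43 ≤ x ≤ 100 — valid
Class 5: x > 100 — invalid
Total equivalence classes: 5

5 equivalence classes


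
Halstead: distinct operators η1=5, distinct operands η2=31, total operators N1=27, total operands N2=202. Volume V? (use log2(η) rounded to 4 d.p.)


Formula: V = N * log2(η), where N = N1 + N2 and η = η1 + η2
η = 5 + 31 = 36
N = 27 + 202 = 229
log2(36) ≈ 5.1699
V = 229 * 5.1699 = 1183.91

1183.91


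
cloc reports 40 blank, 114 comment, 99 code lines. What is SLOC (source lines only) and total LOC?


Total LOC = blank + comment + code
Total LOC = 40 + 114 + 99 = 253
SLOC (source only) = code = 99

Total LOC: 253, SLOC: 99


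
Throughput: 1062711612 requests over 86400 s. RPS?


Formula: throughput = requests / seconds
throughput = 1062711612 / 86400
throughput = 12299.9 requests/second

12299.9 requests/second


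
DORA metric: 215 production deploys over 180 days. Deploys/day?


Formula: deployments per day = releases / days
= 215 / 180
= 1.194 deploys/day
(equivalently, 8.36 deploys/week)

1.194 deploys/day


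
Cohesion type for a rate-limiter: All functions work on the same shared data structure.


Reasoning: Functions share data
Type: Communicational cohesion

Communicational cohesion


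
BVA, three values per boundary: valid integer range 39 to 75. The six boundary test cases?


Range: [39, 75]
Boundaries: just below min, min, min+1, max-1, max, just above max
Values: [38, 39, 40, 74, 75, 76]

[38, 39, 40, 74, 75, 76]


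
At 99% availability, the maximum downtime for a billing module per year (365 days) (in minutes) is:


Formula: allowed downtime = period * (100 - SLA) / 100
Period (year (365 days)) = 525600 minutes
Unavailability fraction = (100 - 99.0) / 100
Allowed downtime = 525600 * (100 - 99.0) / 100
Allowed downtime = 5256.0 minutes

5256.0 minutes


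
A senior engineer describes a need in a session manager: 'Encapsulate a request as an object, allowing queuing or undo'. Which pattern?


This matches the Command pattern

Command


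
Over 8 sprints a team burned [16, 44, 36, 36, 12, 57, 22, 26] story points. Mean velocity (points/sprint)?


Formula: Avg velocity = Total points / Number of sprints
Points: [16, 44, 36, 36, 12, 57, 22, 26]
Sum = 16 + 44 + 36 + 36 + 12 + 57 + 22 + 26 = 249
Avg velocity = 249 / 8 = 31.13 points/sprint

31.13 points/sprint


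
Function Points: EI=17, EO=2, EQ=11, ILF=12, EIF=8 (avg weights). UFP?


UFP = EI*4 + EO*5 + EQ*4 + ILF*10 + EIF*7
UFP = 17*4 + 2*5 + 11*4 + 12*10 + 8*7
UFP = 68 + 10 + 44 + 120 + 56
UFP = 298

298


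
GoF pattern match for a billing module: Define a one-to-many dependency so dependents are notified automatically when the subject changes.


This matches the Observer pattern

Observer


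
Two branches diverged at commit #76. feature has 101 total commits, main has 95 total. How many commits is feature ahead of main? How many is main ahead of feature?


Common ancestor: commit #76
feature commits after divergence: 101 - 76 = 25
main commits after divergence: 95 - 76 = 19
feature is 25 commits ahead of main
main is 19 commits ahead of feature

feature ahead: 25, main ahead: 19


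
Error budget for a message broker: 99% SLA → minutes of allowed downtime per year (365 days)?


Formula: allowed downtime = period * (100 - SLA) / 100
Period (year (365 days)) = 525600 minutes
Unavailability fraction = (100 - 99.0) / 100
Allowed downtime = 525600 * (100 - 99.0) / 100
Allowed downtime = 5256.0 minutes

5256.0 minutes


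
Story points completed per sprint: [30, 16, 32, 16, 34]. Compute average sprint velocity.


Formula: Avg velocity = Total points / Number of sprints
Points: [30, 16, 32, 16, 34]
Sum = 30 + 16 + 32 + 16 + 34 = 128
Avg velocity = 128 / 5 = 25.6 points/sprint

25.6 points/sprint


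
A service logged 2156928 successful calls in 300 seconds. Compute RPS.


Formula: throughput = requests / seconds
throughput = 2156928 / 300
throughput = 7189.76 requests/second

7189.76 requests/second


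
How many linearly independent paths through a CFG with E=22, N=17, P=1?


Formula: V(G) = E - N + 2P
V(G) = 22 - 17 + 2*1
V(G) = 5 + 2
V(G) = 7

7


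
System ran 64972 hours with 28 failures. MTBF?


Formula: MTBF = Total operating time / Number of failures
MTBF = 64972 / 28
MTBF = 2320.43 hours

2320.43 hours


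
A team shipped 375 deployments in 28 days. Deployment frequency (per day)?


Formula: deployments per day = releases / days
= 375 / 28
= 13.393 deploys/day
(equivalently, 93.75 deploys/week)

13.393 deploys/day


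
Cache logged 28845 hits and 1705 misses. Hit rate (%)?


Formula: hit rate = hits / (hits + misses) * 100
hit rate = 28845 / (28845 + 1705) * 100
hit rate = 28845 / 30550 * 100
hit rate = 94.42%

94.42%


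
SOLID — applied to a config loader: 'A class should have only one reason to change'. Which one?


This describes the Single Responsibility Principle (SRP)

Single Responsibility Principle (SRP)


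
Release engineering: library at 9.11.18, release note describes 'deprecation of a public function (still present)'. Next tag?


Current: 9.11.18
Change category: 'deprecation of a public function (still present)' → minor bump
SemVer rule: minor bump → increment MINOR, reset PATCH to 0 (MAJOR unchanged)
New: 9.12.0

9.12.0


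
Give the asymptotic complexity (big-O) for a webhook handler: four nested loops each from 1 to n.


Reasoning: four levels of nesting
Complexity: O(n^4)

O(n^4)


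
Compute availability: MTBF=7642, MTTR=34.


Availability = MTBF / (MTBF + MTTR)
Availability = 7642 / (7642 + 34)
Availability = 7642 / 7676
Availability = 99.5571%

99.5571%


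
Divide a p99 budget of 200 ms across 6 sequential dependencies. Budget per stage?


Formula: per_stage = total_budget / stages
per_stage = 200 / 6
per_stage = 33.33 ms

33.33 ms


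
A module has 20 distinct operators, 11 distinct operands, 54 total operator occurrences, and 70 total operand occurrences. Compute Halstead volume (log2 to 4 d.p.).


Formula: V = N * log2(η), where N = N1 + N2 and η = η1 + η2
η = 20 + 11 = 31
N = 54 + 70 = 124
log2(31) ≈ 4.9542
V = 124 * 4.9542 = 614.32

614.32


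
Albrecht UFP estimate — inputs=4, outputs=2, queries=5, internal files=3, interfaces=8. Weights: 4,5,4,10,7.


UFP = EI*4 + EO*5 + EQ*4 + ILF*10 + EIF*7
UFP = 4*4 + 2*5 + 5*4 + 3*10 + 8*7
UFP = 16 + 10 + 20 + 30 + 56
UFP = 132

132


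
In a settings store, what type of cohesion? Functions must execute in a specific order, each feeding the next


Reasoning: Output of one is input to next
Type: Sequential cohesion

Sequential cohesion


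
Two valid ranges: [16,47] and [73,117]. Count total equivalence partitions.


Valid ranges: [16,47] and [73,117]
Class 1: x < 16 — invalid
Class 2: 16 ≤ x ≤ 47 — valid
Class 3: 47 < x < 73 — invalid (gap between ranges)
Class 4: 73 ≤ x ≤ 117 — valid
Class 5: x > 117 — invalid
Total equivalence classes: 5

5 equivalence classes


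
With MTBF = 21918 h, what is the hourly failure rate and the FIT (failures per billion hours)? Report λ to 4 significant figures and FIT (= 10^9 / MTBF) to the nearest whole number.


Formula: λ = 1 / MTBF; FIT = λ × 1e9 = 1e9 / MTBF
λ = 1 / 21918 ≈ 4.562e-05 failures/hour
FIT = 1e9 / 21918 ≈ 45625 failures per 1e9 hours (nearest whole number)

λ = 4.562e-05 /h, FIT = 45625


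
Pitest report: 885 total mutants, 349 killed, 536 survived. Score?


Mutation score = killed / total * 100
Mutation score = 349 / 885 * 100
Mutation score = 39.44%

39.44%


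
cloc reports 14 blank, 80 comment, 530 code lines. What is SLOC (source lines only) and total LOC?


Total LOC = blank + comment + code
Total LOC = 14 + 80 + 530 = 624
SLOC (source only) = code = 530

Total LOC: 624, SLOC: 530


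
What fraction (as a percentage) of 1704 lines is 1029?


Coverage = covered / total * 100
Coverage = 1029 / 1704 * 100
Coverage = 60.39%

60.39%
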